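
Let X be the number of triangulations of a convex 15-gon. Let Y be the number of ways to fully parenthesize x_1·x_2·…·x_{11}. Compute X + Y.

759696

Triangulations of a convex m-gon are counted by C_{m−2}; with m = 15 this is C_13. So X = C_13 = 742900.
Parenthesizations of m factors correspond to full binary trees with m leaves, counted by C_{m−1}; m = 11 gives C_10. So Y = C_10 = 16796.
X + Y = 742900 + 16796 = 759696.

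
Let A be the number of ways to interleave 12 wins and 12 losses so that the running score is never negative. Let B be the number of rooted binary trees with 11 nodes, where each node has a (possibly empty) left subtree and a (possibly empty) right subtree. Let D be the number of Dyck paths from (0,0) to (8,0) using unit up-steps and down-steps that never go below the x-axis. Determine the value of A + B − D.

266784

Reading a vote for the leader as '(' and for the other as ')' turns such a sequence into a balanced string of 12 pairs, so the count is C_12. So A = C_12 = 208012.
Binary trees (left/right distinguished) on n nodes are counted by C_n; here n = 11. So B = C_11 = 58786.
Paths of 4 up- and 4 down-steps that never dip below the axis are Dyck paths; their count is C_4. So D = C_4 = 14.
A + B − D = 208012 + 58786 − 14 = 266784.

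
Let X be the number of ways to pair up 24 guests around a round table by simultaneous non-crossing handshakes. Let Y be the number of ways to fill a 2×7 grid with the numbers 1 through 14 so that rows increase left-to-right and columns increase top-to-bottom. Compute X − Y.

207583

With 24 = 2·12 people, non-crossing handshake pairings are non-crossing perfect matchings on a circle, counted by C_12. So X = C_12 = 208012.
By the hook-length formula (or a Dyck-path bijection), SYT of shape 2×7 number C_7. So Y = C_7 = 429.
X − Y = 208012 − 429 = 207583.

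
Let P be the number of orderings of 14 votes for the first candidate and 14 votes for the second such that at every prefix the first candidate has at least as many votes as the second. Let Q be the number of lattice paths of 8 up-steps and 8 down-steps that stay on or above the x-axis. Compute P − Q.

2673010

Reading a vote for the leader as '(' and for the other as ')' turns such a sequence into a balanced string of 14 pairs, so the count is C_14. So P = C_14 = 2674440.
A Dyck path with 8 up-steps and 8 down-steps has semilength 8, so there are C_8 of them. So Q = C_8 = 1430.
P − Q = 2674440 − 1430 = 2673010.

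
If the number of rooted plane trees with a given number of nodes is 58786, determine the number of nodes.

12

Rooted ordered trees on m nodes are counted by C_{m−1}; 58786 = C_11.
So the index is 11, and the number of nodes is 11 + 1 = 12.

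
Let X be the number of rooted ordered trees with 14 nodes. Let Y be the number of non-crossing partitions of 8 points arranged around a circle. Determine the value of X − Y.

Rooted ordered (plane) trees on m nodes have m−1 edges and are counted by C_{m−1}; m = 14 gives C_13. So X = C_13 = 742900.
Non-crossing partitions of an n-element set are counted by C_n; here n = 8. So Y = C_8 = 1430.
X − Y = 742900 − 1430 = 741470.

741470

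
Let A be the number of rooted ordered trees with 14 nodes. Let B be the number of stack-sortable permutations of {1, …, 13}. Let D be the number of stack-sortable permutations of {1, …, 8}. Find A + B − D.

1484370

A rooted plane tree on 14 nodes has 13 edges, and such trees are counted by C_13. So A = C_13 = 742900.
Stack-sortable permutations are exactly the 231-avoiding ones, counted by C_n; here n = 13. So B = C_13 = 742900.
By Knuth's characterisation, the stack-sortable permutations of length 8 are the 231-avoiders, numbering C_8. So D = C_8 = 1430.
A + B − D = 742900 + 742900 − 1430 = 1484370.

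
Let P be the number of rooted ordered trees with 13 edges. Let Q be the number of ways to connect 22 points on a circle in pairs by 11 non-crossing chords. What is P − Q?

Rooted ordered trees with n edges are counted by C_n; here n = 13. So P = C_13 = 742900.
Non-crossing perfect matchings of 2n points on a circle are counted by C_n; with 22 points, n = 11. So Q = C_11 = 58786.
P − Q = 742900 − 58786 = 684114.

684114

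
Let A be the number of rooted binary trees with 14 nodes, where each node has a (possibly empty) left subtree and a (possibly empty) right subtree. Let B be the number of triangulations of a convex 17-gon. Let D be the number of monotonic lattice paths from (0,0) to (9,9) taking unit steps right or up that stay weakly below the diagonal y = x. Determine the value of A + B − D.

There are C_n binary search tree shapes on n keys; with n = 14 that is C_14. So A = C_14 = 2674440.
The number of triangulations of a 17-gon is the Catalan number C_15 (index = sides − 2). So B = C_15 = 9694845.
Monotone paths in an n×n grid that stay weakly below the diagonal are counted by C_n; here n = 9. So D = C_9 = 4862.
A + B − D = 2674440 + 9694845 − 4862 = 12364423.

12364423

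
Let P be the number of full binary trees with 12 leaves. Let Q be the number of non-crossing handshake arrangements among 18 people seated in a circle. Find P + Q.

A full binary tree with L leaves has L−1 internal nodes and is counted by C_{L−1}; L = 12 gives C_11. So P = C_11 = 58786.
With 18 = 2·9 people, non-crossing handshake pairings are non-crossing perfect matchings on a circle, counted by C_9. So Q = C_9 = 4862.
P + Q = 58786 + 4862 = 63648.

63648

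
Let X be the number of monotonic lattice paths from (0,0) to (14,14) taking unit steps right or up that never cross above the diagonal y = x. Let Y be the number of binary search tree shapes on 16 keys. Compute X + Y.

38032110

Sub-diagonal monotone paths from (0,0) to (14,14) biject with Dyck paths of semilength 14, giving C_14. So X = C_14 = 2674440.
Rooted binary trees with 16 nodes (each child slot possibly empty) number C_16. So Y = C_16 = 35357670.
X + Y = 2674440 + 35357670 = 38032110.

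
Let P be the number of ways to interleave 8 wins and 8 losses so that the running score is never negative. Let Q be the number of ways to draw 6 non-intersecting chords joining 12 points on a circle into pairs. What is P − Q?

1298

Reading a vote for the leader as '(' and for the other as ')' turns such a sequence into a balanced string of 8 pairs, so the count is C_8. So P = C_8 = 1430.
Non-crossing perfect matchings of 2n points on a circle are counted by C_n; with 12 points, n = 6. So Q = C_6 = 132.
P − Q = 1430 − 132 = 1298.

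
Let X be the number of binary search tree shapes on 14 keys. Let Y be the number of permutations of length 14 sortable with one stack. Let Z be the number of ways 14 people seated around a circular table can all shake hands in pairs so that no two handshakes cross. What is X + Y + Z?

5349309

Rooted binary trees with 14 nodes (each child slot possibly empty) number C_14. So X = C_14 = 2674440.
By Knuth's characterisation, the stack-sortable permutations of length 14 are the 231-avoiders, numbering C_14. So Y = C_14 = 2674440.
With 14 = 2·7 people, non-crossing handshake pairings are non-crossing perfect matchings on a circle, counted by C_7. So Z = C_7 = 429.
X + Y + Z = 2674440 + 2674440 + 429 = 5349309.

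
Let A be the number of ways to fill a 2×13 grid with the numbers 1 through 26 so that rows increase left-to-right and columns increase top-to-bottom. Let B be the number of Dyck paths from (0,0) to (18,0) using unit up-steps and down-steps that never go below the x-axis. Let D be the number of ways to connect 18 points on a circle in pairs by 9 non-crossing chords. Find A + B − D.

742900

By the hook-length formula (or a Dyck-path bijection), SYT of shape 2×13 number C_13. So A = C_13 = 742900.
A Dyck path with 9 up-steps and 9 down-steps has semilength 9, so there are C_9 of them. So B = C_9 = 4862.
Non-crossing perfect matchings of 2n points on a circle are counted by C_n; with 18 points, n = 9. So D = C_9 = 4862.
A + B − D = 742900 + 4862 − 4862 = 742900.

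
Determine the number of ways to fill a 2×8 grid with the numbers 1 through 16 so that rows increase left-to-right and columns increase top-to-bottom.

1430

Standard Young tableaux of shape 2×n are counted by C_n; here n = 8.
C_8 = C(16,8)/9 = 12870/9 = 1430.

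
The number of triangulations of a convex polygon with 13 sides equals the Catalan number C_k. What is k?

Triangulations of a convex m-gon are counted by C_{m−2}; with m = 13 this is C_11.

11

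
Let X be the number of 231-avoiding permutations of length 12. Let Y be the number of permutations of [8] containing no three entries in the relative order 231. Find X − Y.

206582

Permutations of [n] avoiding any single length-3 pattern are counted by C_n; here n = 12. So X = C_12 = 208012.
For any fixed pattern of length 3, the pattern-avoiding permutations of [8] number C_8. So Y = C_8 = 1430.
X − Y = 208012 − 1430 = 206582.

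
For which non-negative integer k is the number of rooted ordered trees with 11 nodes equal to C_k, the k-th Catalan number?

10

Rooted ordered (plane) trees on m nodes have m−1 edges and are counted by C_{m−1}; m = 11 gives C_10.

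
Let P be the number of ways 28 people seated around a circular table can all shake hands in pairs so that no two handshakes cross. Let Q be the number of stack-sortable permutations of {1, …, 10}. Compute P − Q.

2657644

Non-crossing handshake pairings of 2n people are counted by C_n; 28 people gives n = 14. So P = C_14 = 2674440.
By Knuth's characterisation, the stack-sortable permutations of length 10 are the 231-avoiders, numbering C_10. So Q = C_10 = 16796.
P − Q = 2674440 − 16796 = 2657644.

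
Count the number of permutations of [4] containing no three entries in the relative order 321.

14

Permutations of [n] avoiding any single length-3 pattern are counted by C_n; here n = 4.
C_4 = C_3 · 2(2·3+1)/(3+2) = 5 · 14/5 = 14.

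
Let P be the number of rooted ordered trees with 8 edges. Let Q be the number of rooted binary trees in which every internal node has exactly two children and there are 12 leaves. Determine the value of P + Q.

Rooted ordered trees with n edges are counted by C_n; here n = 8. So P = C_8 = 1430.
Full binary trees with 12 leaves have 12−1 = 11 internal nodes, so there are C_11 of them. So Q = C_11 = 58786.
P + Q = 1430 + 58786 = 60216.

60216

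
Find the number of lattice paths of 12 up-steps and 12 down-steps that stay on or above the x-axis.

208012

Paths of 12 up- and 12 down-steps that never dip below the axis are Dyck paths; their count is C_12.
C_12 = C_11 · 2(2·11+1)/(11+2) = 58786 · 46/13 = 208012.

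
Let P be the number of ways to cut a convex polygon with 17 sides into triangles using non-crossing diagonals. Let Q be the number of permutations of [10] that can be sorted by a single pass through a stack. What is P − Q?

A convex 17-gon is triangulated into 15 triangles, and the number of such triangulations is the Catalan number C_{17−2} = C_15. So P = C_15 = 9694845.
By Knuth's characterisation, the stack-sortable permutations of length 10 are the 231-avoiders, numbering C_10. So Q = C_10 = 16796.
P − Q = 9694845 − 16796 = 9678049.

9678049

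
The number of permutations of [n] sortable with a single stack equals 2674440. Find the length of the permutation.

Stack-sortable permutations of [n] are counted by C_n. Since C_14 = 2674440, the index is 14.

14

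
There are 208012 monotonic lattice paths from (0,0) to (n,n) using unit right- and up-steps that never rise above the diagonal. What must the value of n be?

Such diagonal-avoiding paths in an n×n grid are counted by C_n. The Catalan number equal to 208012 is C_12.

12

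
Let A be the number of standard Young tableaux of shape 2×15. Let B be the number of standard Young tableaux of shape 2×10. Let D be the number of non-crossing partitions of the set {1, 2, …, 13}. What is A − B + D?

10420949

Standard Young tableaux of shape 2×n are counted by C_n; here n = 15. So A = C_15 = 9694845.
By the hook-length formula (or a Dyck-path bijection), SYT of shape 2×10 number C_10. So B = C_10 = 16796.
The non-crossing partitions of [13] form a lattice of size C_13. So D = C_13 = 742900.
A − B + D = 9694845 − 16796 + 742900 = 10420949.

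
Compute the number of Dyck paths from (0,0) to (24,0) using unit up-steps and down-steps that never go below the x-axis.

208012

Paths of 12 up- and 12 down-steps that never dip below the axis are Dyck paths; their count is C_12.
C_12 = 208012.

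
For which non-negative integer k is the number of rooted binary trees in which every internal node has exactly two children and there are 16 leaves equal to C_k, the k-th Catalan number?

Full binary trees with 16 leaves have 16−1 = 15 internal nodes, so there are C_15 of them.

15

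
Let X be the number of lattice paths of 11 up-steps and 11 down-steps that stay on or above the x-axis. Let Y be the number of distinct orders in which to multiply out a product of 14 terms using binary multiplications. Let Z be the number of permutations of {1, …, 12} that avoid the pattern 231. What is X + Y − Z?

Paths of 11 up- and 11 down-steps that never dip below the axis are Dyck paths; their count is C_11. So X = C_11 = 58786.
Ways to associate a product of 14 factors correspond to binary trees on 14 leaves, so the count is C_13. So Y = C_13 = 742900.
Permutations of [n] avoiding any single length-3 pattern are counted by C_n; here n = 12. So Z = C_12 = 208012.
X + Y − Z = 58786 + 742900 − 208012 = 593674.

593674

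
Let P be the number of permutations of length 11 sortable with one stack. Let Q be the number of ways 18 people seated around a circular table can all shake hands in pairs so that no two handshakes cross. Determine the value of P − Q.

Stack-sortable permutations are exactly the 231-avoiding ones, counted by C_n; here n = 11. So P = C_11 = 58786.
With 18 = 2·9 people, non-crossing handshake pairings are non-crossing perfect matchings on a circle, counted by C_9. So Q = C_9 = 4862.
P − Q = 58786 − 4862 = 53924.

53924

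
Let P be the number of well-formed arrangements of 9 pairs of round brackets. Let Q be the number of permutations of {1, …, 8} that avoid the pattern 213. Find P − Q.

Balanced strings of n pairs of brackets are counted by C_n; here n = 9. So P = C_9 = 4862.
Permutations of [n] avoiding any single length-3 pattern are counted by C_n; here n = 8. So Q = C_8 = 1430.
P − Q = 4862 − 1430 = 3432.

3432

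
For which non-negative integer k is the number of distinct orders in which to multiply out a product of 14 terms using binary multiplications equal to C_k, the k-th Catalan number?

Bracketing 14 factors into binary products is counted by C_{14−1} = C_13.

13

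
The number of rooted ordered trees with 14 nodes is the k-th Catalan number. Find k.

A rooted plane tree on 14 nodes has 13 edges, and such trees are counted by C_13.

13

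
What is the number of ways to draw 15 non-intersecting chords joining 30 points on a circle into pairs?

Pairing 30 circle points by 15 non-crossing chords gives C_15 matchings.
C_15 = 9694845.

9694845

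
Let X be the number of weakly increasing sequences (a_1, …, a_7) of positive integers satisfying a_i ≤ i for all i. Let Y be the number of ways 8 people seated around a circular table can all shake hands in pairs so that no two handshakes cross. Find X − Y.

Such sub-staircase sequences of length n are counted by C_n; here n = 7. So X = C_7 = 429.
Non-crossing handshake pairings of 2n people are counted by C_n; 8 people gives n = 4. So Y = C_4 = 14.
X − Y = 429 − 14 = 415.

415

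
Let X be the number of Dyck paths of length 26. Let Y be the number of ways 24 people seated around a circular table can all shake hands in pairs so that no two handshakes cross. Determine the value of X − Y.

A Dyck path with 13 up-steps and 13 down-steps has semilength 13, so there are C_13 of them. So X = C_13 = 742900.
With 24 = 2·12 people, non-crossing handshake pairings are non-crossing perfect matchings on a circle, counted by C_12. So Y = C_12 = 208012.
X − Y = 742900 − 208012 = 534888.

534888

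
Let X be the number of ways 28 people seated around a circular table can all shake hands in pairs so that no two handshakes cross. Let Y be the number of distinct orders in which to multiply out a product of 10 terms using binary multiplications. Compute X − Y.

Non-crossing handshake pairings of 2n people are counted by C_n; 28 people gives n = 14. So X = C_14 = 2674440.
Parenthesizations of m factors correspond to full binary trees with m leaves, counted by C_{m−1}; m = 10 gives C_9. So Y = C_9 = 4862.
X − Y = 2674440 − 4862 = 2669578.

2669578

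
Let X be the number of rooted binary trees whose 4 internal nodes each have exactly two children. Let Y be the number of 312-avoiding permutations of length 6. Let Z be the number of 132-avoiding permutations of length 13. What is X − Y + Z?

The number of full binary trees on 4 internal nodes is the Catalan number C_4. So X = C_4 = 14.
For any fixed pattern of length 3, the pattern-avoiding permutations of [6] number C_6. So Y = C_6 = 132.
For any fixed pattern of length 3, the pattern-avoiding permutations of [13] number C_13. So Z = C_13 = 742900.
X − Y + Z = 14 − 132 + 742900 = 742782.

742782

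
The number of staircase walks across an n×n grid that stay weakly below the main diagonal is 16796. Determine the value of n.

Such diagonal-avoiding paths in an n×n grid are counted by C_n; 16796 = C_10.

10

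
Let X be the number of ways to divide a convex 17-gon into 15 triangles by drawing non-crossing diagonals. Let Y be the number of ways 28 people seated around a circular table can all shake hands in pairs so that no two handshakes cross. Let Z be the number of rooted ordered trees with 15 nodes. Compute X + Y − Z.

Triangulations of a convex m-gon are counted by C_{m−2}; with m = 17 this is C_15. So X = C_15 = 9694845.
With 28 = 2·14 people, non-crossing handshake pairings are non-crossing perfect matchings on a circle, counted by C_14. So Y = C_14 = 2674440.
Rooted ordered (plane) trees on m nodes have m−1 edges and are counted by C_{m−1}; m = 15 gives C_14. So Z = C_14 = 2674440.
X + Y − Z = 9694845 + 2674440 − 2674440 = 9694845.

9694845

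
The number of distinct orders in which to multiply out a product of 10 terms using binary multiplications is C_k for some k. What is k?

9

Bracketing 10 factors into binary products is counted by C_{10−1} = C_9.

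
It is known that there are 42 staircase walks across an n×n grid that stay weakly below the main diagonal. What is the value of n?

5

Such diagonal-avoiding paths in an n×n grid are counted by C_n. The Catalan number equal to 42 is C_5.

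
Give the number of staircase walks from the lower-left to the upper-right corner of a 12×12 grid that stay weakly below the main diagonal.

208012

Sub-diagonal monotone paths from (0,0) to (12,12) biject with Dyck paths of semilength 12, giving C_12.
C_12 = C(24,12)/13 = 2704156/13 = 208012.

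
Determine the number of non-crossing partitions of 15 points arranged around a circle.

The non-crossing partitions of [15] form a lattice of size C_15.
C_15 = C_14 · 2(2·14+1)/(14+2) = 2674440 · 58/16 = 9694845.

9694845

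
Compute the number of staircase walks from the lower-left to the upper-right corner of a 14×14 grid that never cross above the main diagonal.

Monotone paths in an n×n grid that stay weakly below the diagonal are counted by C_n; here n = 14.
C_14 = C(28,14)/15 = 40116600/15 = 2674440.

2674440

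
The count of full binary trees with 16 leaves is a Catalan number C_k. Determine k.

15

A full binary tree with L leaves has L−1 internal nodes and is counted by C_{L−1}; L = 16 gives C_15.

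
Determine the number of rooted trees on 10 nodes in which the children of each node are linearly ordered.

A rooted plane tree on 10 nodes has 9 edges, and such trees are counted by C_9.
C_9 = C(18,9)/10 = 48620/10 = 4862.

4862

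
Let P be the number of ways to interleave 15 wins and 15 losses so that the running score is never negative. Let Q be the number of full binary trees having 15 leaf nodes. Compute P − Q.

7020405

Ballot sequences with n votes each where one side never trails are Dyck words, counted by C_n; here n = 15. So P = C_15 = 9694845.
A full binary tree with L leaves has L−1 internal nodes and is counted by C_{L−1}; L = 15 gives C_14. So Q = C_14 = 2674440.
P − Q = 9694845 − 2674440 = 7020405.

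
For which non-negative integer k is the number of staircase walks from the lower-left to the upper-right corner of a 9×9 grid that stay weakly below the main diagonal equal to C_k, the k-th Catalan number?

Monotone paths in an n×n grid that stay weakly below the diagonal are counted by C_n; here n = 9.

9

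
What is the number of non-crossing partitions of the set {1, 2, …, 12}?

The non-crossing partitions of [12] form a lattice of size C_12.
C_12 = 208012.

208012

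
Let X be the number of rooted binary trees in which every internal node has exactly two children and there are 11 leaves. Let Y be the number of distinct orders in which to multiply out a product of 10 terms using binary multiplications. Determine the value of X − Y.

11934

A full binary tree with L leaves has L−1 internal nodes and is counted by C_{L−1}; L = 11 gives C_10. So X = C_10 = 16796.
Parenthesizations of m factors correspond to full binary trees with m leaves, counted by C_{m−1}; m = 10 gives C_9. So Y = C_9 = 4862.
X − Y = 16796 − 4862 = 11934.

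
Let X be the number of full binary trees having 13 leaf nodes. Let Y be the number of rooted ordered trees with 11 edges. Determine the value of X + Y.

266798

Full binary trees with 13 leaves have 13−1 = 12 internal nodes, so there are C_12 of them. So X = C_12 = 208012.
Rooted ordered trees with n edges are counted by C_n; here n = 11. So Y = C_11 = 58786.
X + Y = 208012 + 58786 = 266798.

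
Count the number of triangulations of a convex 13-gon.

The number of triangulations of a 13-gon is the Catalan number C_11 (index = sides − 2).
C_11 = C_10 · 2(2·10+1)/(10+2) = 16796 · 42/12 = 58786.

58786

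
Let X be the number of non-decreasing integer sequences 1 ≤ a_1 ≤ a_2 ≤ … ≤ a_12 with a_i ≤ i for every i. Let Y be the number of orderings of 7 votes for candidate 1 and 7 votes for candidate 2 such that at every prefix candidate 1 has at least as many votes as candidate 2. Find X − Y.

Such sub-staircase sequences of length n are counted by C_n; here n = 12. So X = C_12 = 208012.
Ballot sequences with n votes each where one side never trails are Dyck words, counted by C_n; here n = 7. So Y = C_7 = 429.
X − Y = 208012 − 429 = 207583.

207583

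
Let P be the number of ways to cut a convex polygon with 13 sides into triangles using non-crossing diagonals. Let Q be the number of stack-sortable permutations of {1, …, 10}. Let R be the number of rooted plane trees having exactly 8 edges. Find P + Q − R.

Triangulations of a convex m-gon are counted by C_{m−2}; with m = 13 this is C_11. So P = C_11 = 58786.
Stack-sortable permutations are exactly the 231-avoiding ones, counted by C_n; here n = 10. So Q = C_10 = 16796.
Rooted ordered trees with n edges are counted by C_n; here n = 8. So R = C_8 = 1430.
P + Q − R = 58786 + 16796 − 1430 = 74152.

74152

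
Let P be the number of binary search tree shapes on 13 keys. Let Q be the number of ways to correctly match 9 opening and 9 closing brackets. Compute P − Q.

738038

There are C_n binary search tree shapes on n keys; with n = 13 that is C_13. So P = C_13 = 742900.
Balanced strings of n pairs of brackets are counted by C_n; here n = 9. So Q = C_9 = 4862.
P − Q = 742900 − 4862 = 738038.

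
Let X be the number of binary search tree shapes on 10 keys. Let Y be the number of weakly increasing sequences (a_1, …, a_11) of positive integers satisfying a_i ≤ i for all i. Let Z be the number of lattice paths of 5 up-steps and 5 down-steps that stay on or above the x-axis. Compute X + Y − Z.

75540

Rooted binary trees with 10 nodes (each child slot possibly empty) number C_10. So X = C_10 = 16796.
Such sub-staircase sequences of length n are counted by C_n; here n = 11. So Y = C_11 = 58786.
Paths of 5 up- and 5 down-steps that never dip below the axis are Dyck paths; their count is C_5. So Z = C_5 = 42.
X + Y − Z = 16796 + 58786 − 42 = 75540.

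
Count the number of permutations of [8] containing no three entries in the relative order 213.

1430

Permutations of [n] avoiding any single length-3 pattern are counted by C_n; here n = 8.
C_8 = C_7 · 2(2·7+1)/(7+2) = 429 · 30/9 = 1430.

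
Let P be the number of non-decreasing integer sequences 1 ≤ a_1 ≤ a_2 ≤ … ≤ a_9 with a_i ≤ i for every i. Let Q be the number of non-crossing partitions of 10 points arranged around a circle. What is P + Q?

21658

Such sub-staircase sequences of length n are counted by C_n; here n = 9. So P = C_9 = 4862.
Non-crossing partitions of an n-element set are counted by C_n; here n = 10. So Q = C_10 = 16796.
P + Q = 4862 + 16796 = 21658.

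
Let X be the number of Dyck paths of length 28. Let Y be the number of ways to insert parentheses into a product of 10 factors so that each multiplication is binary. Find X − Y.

2669578

Paths of 14 up- and 14 down-steps that never dip below the axis are Dyck paths; their count is C_14. So X = C_14 = 2674440.
Bracketing 10 factors into binary products is counted by C_{10−1} = C_9. So Y = C_9 = 4862.
X − Y = 2674440 − 4862 = 2669578.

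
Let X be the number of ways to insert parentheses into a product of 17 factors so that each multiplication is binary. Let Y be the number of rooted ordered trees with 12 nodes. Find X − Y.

35298884

Bracketing 17 factors into binary products is counted by C_{17−1} = C_16. So X = C_16 = 35357670.
A rooted plane tree on 12 nodes has 11 edges, and such trees are counted by C_11. So Y = C_11 = 58786.
X − Y = 35357670 − 58786 = 35298884.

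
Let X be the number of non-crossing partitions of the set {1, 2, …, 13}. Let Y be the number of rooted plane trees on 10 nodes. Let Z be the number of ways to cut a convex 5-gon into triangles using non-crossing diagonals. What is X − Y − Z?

738033

Non-crossing partitions of an n-element set are counted by C_n; here n = 13. So X = C_13 = 742900.
A rooted plane tree on 10 nodes has 9 edges, and such trees are counted by C_9. So Y = C_9 = 4862.
A convex 5-gon is triangulated into 3 triangles, and the number of such triangulations is the Catalan number C_{5−2} = C_3. So Z = C_3 = 5.
X − Y − Z = 742900 − 4862 − 5 = 738033.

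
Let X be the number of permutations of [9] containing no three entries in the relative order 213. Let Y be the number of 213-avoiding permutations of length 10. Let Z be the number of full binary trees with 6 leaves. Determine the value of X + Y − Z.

21616

For any fixed pattern of length 3, the pattern-avoiding permutations of [9] number C_9. So X = C_9 = 4862.
Permutations of [n] avoiding any single length-3 pattern are counted by C_n; here n = 10. So Y = C_10 = 16796.
Full binary trees with 6 leaves have 6−1 = 5 internal nodes, so there are C_5 of them. So Z = C_5 = 42.
X + Y − Z = 4862 + 16796 − 42 = 21616.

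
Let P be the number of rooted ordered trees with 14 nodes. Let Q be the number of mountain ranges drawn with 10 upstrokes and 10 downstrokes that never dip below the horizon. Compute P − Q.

726104

A rooted plane tree on 14 nodes has 13 edges, and such trees are counted by C_13. So P = C_13 = 742900.
A Dyck path with 10 up-steps and 10 down-steps has semilength 10, so there are C_10 of them. So Q = C_10 = 16796.
P − Q = 742900 − 16796 = 726104.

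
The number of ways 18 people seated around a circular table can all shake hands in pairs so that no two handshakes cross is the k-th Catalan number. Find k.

9

With 18 = 2·9 people, non-crossing handshake pairings are non-crossing perfect matchings on a circle, counted by C_9.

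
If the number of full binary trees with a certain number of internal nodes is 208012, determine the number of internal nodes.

Full binary trees with n internal nodes are counted by C_n, and C_12 = 208012.

12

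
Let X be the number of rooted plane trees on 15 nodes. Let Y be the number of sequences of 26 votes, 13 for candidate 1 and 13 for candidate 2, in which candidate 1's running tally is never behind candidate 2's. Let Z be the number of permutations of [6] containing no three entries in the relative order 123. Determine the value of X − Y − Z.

A rooted plane tree on 15 nodes has 14 edges, and such trees are counted by C_14. So X = C_14 = 2674440.
Ballot sequences with n votes each where one side never trails are Dyck words, counted by C_n; here n = 13. So Y = C_13 = 742900.
Permutations of [n] avoiding any single length-3 pattern are counted by C_n; here n = 6. So Z = C_6 = 132.
X − Y − Z = 2674440 − 742900 − 132 = 1931408.

1931408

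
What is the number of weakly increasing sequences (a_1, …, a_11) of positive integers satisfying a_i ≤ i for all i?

Such sub-staircase sequences of length n are counted by C_n; here n = 11.
C_11 = C(22,11)/12 = 705432/12 = 58786.

58786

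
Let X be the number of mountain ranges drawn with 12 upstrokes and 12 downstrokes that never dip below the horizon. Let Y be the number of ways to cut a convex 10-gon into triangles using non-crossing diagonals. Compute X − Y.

Paths of 12 up- and 12 down-steps that never dip below the axis are Dyck paths; their count is C_12. So X = C_12 = 208012.
Triangulations of a convex m-gon are counted by C_{m−2}; with m = 10 this is C_8. So Y = C_8 = 1430.
X − Y = 208012 − 1430 = 206582.

206582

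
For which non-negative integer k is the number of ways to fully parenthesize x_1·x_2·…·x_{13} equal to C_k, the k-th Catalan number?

Ways to associate a product of 13 factors correspond to binary trees on 13 leaves, so the count is C_12.

12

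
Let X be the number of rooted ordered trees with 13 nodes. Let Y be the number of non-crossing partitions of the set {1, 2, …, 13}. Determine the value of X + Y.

950912

Rooted ordered (plane) trees on m nodes have m−1 edges and are counted by C_{m−1}; m = 13 gives C_12. So X = C_12 = 208012.
Non-crossing partitions of an n-element set are counted by C_n; here n = 13. So Y = C_13 = 742900.
X + Y = 208012 + 742900 = 950912.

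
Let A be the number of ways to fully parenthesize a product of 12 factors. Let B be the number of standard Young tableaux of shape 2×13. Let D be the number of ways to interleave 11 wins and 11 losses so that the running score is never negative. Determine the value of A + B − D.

742900

Parenthesizations of m factors correspond to full binary trees with m leaves, counted by C_{m−1}; m = 12 gives C_11. So A = C_11 = 58786.
Standard Young tableaux of shape 2×n are counted by C_n; here n = 13. So B = C_13 = 742900.
Ballot sequences with n votes each where one side never trails are Dyck words, counted by C_n; here n = 11. So D = C_11 = 58786.
A + B − D = 58786 + 742900 − 58786 = 742900.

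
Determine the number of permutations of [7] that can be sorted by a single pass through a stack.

429

By Knuth's characterisation, the stack-sortable permutations of length 7 are the 231-avoiders, numbering C_7.
C_7 = 429.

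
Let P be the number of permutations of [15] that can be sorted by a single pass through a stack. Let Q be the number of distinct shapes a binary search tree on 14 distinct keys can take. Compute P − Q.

7020405

By Knuth's characterisation, the stack-sortable permutations of length 15 are the 231-avoiders, numbering C_15. So P = C_15 = 9694845.
There are C_n binary search tree shapes on n keys; with n = 14 that is C_14. So Q = C_14 = 2674440.
P − Q = 9694845 − 2674440 = 7020405.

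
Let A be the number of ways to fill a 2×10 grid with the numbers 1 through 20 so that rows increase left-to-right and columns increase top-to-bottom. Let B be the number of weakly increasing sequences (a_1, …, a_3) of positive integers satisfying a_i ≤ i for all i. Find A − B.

16791

Standard Young tableaux of shape 2×n are counted by C_n; here n = 10. So A = C_10 = 16796.
Weakly increasing sequences with a_i ≤ i biject with Dyck paths of semilength 3, so there are C_3. So B = C_3 = 5.
A − B = 16796 − 5 = 16791.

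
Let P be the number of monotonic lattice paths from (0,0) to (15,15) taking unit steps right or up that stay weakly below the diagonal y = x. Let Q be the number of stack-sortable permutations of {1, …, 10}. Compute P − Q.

9678049

Monotone paths in an n×n grid that stay weakly below the diagonal are counted by C_n; here n = 15. So P = C_15 = 9694845.
Stack-sortable permutations are exactly the 231-avoiding ones, counted by C_n; here n = 10. So Q = C_10 = 16796.
P − Q = 9694845 − 16796 = 9678049.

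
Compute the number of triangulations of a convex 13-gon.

58786

A convex 13-gon is triangulated into 11 triangles, and the number of such triangulations is the Catalan number C_{13−2} = C_11.
C_11 = C(22,11)/12 = 705432/12 = 58786.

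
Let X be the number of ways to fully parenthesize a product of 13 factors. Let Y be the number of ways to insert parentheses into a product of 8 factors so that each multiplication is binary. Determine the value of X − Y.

207583

Bracketing 13 factors into binary products is counted by C_{13−1} = C_12. So X = C_12 = 208012.
Bracketing 8 factors into binary products is counted by C_{8−1} = C_7. So Y = C_7 = 429.
X − Y = 208012 − 429 = 207583.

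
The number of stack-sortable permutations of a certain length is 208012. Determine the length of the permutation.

12

Stack-sortable permutations of [n] are counted by C_n, and C_12 = 208012.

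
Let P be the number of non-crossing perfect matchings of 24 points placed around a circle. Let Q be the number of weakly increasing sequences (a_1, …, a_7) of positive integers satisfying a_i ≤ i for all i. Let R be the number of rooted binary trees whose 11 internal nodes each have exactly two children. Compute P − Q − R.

Non-crossing perfect matchings of 2n points on a circle are counted by C_n; with 24 points, n = 12. So P = C_12 = 208012.
Weakly increasing sequences with a_i ≤ i biject with Dyck paths of semilength 7, so there are C_7. So Q = C_7 = 429.
Full binary trees with n internal nodes are counted by C_n; here n = 11. So R = C_11 = 58786.
P − Q − R = 208012 − 429 − 58786 = 148797.

148797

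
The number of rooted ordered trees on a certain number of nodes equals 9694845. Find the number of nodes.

Rooted ordered trees on m nodes are counted by C_{m−1}; 9694845 = C_15.
So the index is 15, and the number of nodes is 15 + 1 = 16.

16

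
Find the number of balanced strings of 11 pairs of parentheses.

58786

With 11 pairs the number of balanced bracket strings is the Catalan number C_11.
C_11 = 58786.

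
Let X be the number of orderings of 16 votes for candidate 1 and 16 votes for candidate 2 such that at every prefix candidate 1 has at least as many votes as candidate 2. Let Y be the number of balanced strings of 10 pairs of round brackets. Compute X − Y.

Reading a vote for the leader as '(' and for the other as ')' turns such a sequence into a balanced string of 16 pairs, so the count is C_16. So X = C_16 = 35357670.
A balanced arrangement of 10 bracket pairs is a Dyck word of semilength 10, so the count is C_10. So Y = C_10 = 16796.
X − Y = 35357670 − 16796 = 35340874.

35340874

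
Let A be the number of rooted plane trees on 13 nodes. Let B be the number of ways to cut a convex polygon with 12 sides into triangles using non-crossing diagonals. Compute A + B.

Rooted ordered (plane) trees on m nodes have m−1 edges and are counted by C_{m−1}; m = 13 gives C_12. So A = C_12 = 208012.
A convex 12-gon is triangulated into 10 triangles, and the number of such triangulations is the Catalan number C_{12−2} = C_10. So B = C_10 = 16796.
A + B = 208012 + 16796 = 224808.

224808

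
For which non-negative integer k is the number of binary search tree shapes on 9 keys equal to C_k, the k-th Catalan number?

There are C_n binary search tree shapes on n keys; with n = 9 that is C_9.

9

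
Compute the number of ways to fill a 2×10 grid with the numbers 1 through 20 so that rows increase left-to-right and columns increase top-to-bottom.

16796

By the hook-length formula (or a Dyck-path bijection), SYT of shape 2×10 number C_10.
C_10 = C_9 · 2(2·9+1)/(9+2) = 4862 · 38/11 = 16796.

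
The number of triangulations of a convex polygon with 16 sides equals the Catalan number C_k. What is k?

The number of triangulations of a 16-gon is the Catalan number C_14 (index = sides − 2).

14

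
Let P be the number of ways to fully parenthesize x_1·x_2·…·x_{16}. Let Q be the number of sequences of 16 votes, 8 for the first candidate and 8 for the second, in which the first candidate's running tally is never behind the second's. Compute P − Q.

Bracketing 16 factors into binary products is counted by C_{16−1} = C_15. So P = C_15 = 9694845.
Ballot sequences with n votes each where one side never trails are Dyck words, counted by C_n; here n = 8. So Q = C_8 = 1430.
P − Q = 9694845 − 1430 = 9693415.

9693415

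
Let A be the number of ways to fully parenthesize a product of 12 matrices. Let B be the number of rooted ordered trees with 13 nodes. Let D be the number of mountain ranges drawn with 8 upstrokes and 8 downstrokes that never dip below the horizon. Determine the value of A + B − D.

265368

Parenthesizations of m factors correspond to full binary trees with m leaves, counted by C_{m−1}; m = 12 gives C_11. So A = C_11 = 58786.
A rooted plane tree on 13 nodes has 12 edges, and such trees are counted by C_12. So B = C_12 = 208012.
Dyck paths of semilength n (length 2n) are counted by C_n; here n = 8. So D = C_8 = 1430.
A + B − D = 58786 + 208012 − 1430 = 265368.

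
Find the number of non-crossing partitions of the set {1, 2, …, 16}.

35357670

Non-crossing partitions of an n-element set are counted by C_n; here n = 16.
C_16 = C(32,16)/17 = 601080390/17 = 35357670.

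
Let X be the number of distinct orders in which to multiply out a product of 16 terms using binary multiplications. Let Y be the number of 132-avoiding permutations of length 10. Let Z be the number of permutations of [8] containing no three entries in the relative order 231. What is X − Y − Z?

9676619

Bracketing 16 factors into binary products is counted by C_{16−1} = C_15. So X = C_15 = 9694845.
Permutations of [n] avoiding any single length-3 pattern are counted by C_n; here n = 10. So Y = C_10 = 16796.
For any fixed pattern of length 3, the pattern-avoiding permutations of [8] number C_8. So Z = C_8 = 1430.
X − Y − Z = 9694845 − 16796 − 1430 = 9676619.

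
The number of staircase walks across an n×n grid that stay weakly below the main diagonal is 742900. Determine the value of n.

Such diagonal-avoiding paths in an n×n grid are counted by C_n, and C_13 = 742900.

13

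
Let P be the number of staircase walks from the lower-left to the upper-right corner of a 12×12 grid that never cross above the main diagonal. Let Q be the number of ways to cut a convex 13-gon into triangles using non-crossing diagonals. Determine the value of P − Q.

Monotone paths in an n×n grid that stay weakly below the diagonal are counted by C_n; here n = 12. So P = C_12 = 208012.
A convex 13-gon is triangulated into 11 triangles, and the number of such triangulations is the Catalan number C_{13−2} = C_11. So Q = C_11 = 58786.
P − Q = 208012 − 58786 = 149226.

149226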